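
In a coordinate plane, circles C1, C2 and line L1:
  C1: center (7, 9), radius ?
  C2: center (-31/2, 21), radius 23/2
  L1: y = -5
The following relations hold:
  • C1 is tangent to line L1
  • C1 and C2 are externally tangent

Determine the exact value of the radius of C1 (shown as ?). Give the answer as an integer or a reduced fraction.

1. [C1‖L1]  r_C1² − 196 = 0  ⇒  r_C1 = 14 (r>0 drops 1)
2. [ext C1·C2]  r_C1² + 23r_C1 − 518 = 0  ⇒  r_C1 = 14 (r>0 drops 1)

14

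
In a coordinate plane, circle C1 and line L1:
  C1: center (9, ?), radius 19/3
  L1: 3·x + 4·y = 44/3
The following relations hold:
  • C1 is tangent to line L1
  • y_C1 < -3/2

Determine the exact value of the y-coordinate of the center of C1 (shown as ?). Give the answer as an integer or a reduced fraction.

1. [C1‖L1]  y_C1² + (37/6)y_C1 − 319/6 = 0  ⇒  y_C1 = -11 or 29/6
2. given y_C1 < -3/2: keep -11

-11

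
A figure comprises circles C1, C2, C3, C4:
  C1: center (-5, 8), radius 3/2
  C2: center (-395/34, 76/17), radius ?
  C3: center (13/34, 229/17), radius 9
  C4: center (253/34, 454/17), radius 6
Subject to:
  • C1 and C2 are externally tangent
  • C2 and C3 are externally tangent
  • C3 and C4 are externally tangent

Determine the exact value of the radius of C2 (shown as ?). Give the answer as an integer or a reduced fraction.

1. [ext C1·C2]  r_C2² + 3r_C2 − 54 = 0  ⇒  r_C2 = 6 (r>0 drops 1)
2. [ext C2·C3]  r_C2² + 18r_C2 − 144 = 0  ⇒  r_C2 = 6 (r>0 drops 1)

6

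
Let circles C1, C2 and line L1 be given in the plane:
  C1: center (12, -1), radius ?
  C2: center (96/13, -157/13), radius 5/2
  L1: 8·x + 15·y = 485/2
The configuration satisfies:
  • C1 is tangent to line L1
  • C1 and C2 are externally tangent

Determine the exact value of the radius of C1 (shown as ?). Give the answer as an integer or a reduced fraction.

19/2

1. [C1‖L1]  r_C1² − 361/4 = 0  ⇒  r_C1 = 19/2 (r>0 drops 1)
2. [ext C1·C2]  r_C1² + 5r_C1 − 551/4 = 0  ⇒  r_C1 = 19/2 (r>0 drops 1)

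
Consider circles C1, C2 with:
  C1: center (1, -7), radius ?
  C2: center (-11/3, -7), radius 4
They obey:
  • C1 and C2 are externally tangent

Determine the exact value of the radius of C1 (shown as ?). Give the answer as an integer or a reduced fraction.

2/3

1. [ext C1·C2]  r_C1² + 8r_C1 − 52/9 = 0  ⇒  r_C1 = 2/3 (r>0 drops 1)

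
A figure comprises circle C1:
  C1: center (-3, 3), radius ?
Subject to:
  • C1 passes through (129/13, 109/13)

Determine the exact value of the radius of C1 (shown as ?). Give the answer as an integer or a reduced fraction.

14

1. [C1∋P]  r_C1² − 196 = 0  ⇒  r_C1 = 14 (r>0 drops 1)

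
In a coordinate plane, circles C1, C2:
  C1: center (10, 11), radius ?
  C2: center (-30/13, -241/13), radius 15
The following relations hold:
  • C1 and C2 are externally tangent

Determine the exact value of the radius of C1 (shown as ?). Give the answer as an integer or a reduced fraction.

1. [ext C1·C2]  r_C1² + 30r_C1 − 799 = 0  ⇒  r_C1 = 17 (r>0 drops 1)

17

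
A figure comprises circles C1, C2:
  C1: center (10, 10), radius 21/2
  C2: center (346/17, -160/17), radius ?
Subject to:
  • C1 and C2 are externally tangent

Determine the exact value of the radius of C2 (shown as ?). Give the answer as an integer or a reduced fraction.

1. [ext C1·C2]  r_C2² + 21r_C2 − 1495/4 = 0  ⇒  r_C2 = 23/2 (r>0 drops 1)

23/2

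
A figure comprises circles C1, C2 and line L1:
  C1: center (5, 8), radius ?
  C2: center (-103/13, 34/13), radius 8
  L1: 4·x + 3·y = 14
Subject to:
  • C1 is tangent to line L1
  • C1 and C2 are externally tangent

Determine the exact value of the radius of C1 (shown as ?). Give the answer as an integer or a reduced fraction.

1. [C1‖L1]  r_C1² − 36 = 0  ⇒  r_C1 = 6 (r>0 drops 1)
2. [ext C1·C2]  r_C1² + 16r_C1 − 132 = 0  ⇒  r_C1 = 6 (r>0 drops 1)

6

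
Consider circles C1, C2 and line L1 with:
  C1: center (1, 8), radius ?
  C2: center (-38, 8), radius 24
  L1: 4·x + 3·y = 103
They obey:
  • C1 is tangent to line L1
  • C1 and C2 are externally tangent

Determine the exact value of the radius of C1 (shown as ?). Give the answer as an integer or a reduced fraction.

1. [C1‖L1]  r_C1² − 225 = 0  ⇒  r_C1 = 15 (r>0 drops 1)
2. [ext C1·C2]  r_C1² + 48r_C1 − 945 = 0  ⇒  r_C1 = 15 (r>0 drops 1)

15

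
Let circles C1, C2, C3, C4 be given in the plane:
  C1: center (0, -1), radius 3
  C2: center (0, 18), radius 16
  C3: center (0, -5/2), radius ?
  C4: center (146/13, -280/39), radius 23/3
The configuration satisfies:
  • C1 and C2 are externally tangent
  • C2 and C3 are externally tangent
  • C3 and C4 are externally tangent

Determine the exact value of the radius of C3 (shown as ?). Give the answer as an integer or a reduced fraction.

1. [ext C2·C3]  r_C3² + 32r_C3 − 657/4 = 0  ⇒  r_C3 = 9/2 (r>0 drops 1)
2. [ext C3·C4]  r_C3² + (46/3)r_C3 − 357/4 = 0  ⇒  r_C3 = 9/2 (r>0 drops 1)

9/2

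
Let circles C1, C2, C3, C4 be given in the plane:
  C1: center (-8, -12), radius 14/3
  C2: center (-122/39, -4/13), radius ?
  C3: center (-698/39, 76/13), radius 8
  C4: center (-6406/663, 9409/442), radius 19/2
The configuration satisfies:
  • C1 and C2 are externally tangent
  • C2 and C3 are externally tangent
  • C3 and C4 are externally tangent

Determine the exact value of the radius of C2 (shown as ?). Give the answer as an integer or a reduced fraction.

1. [ext C1·C2]  r_C2² + (28/3)r_C2 − 416/3 = 0  ⇒  r_C2 = 8 (r>0 drops 1)
2. [ext C2·C3]  r_C2² + 16r_C2 − 192 = 0  ⇒  r_C2 = 8 (r>0 drops 1)

8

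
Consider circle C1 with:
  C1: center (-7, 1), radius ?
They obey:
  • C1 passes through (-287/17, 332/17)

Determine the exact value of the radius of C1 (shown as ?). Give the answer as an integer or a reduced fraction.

1. [C1∋P]  r_C1² − 441 = 0  ⇒  r_C1 = 21 (r>0 drops 1)

21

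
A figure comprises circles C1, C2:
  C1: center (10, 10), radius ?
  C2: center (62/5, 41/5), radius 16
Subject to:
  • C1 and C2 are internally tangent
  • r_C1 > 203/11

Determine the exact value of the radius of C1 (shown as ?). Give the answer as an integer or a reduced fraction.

19

1. [int C1,C2]  r_C1² − 32r_C1 + 247 = 0  ⇒  r_C1 = 13 or 19
2. given r_C1 > 203/11: keep 19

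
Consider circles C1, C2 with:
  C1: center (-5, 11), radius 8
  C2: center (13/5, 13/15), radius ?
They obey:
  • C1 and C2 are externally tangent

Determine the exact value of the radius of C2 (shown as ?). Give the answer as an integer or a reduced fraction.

1. [ext C1·C2]  r_C2² + 16r_C2 − 868/9 = 0  ⇒  r_C2 = 14/3 (r>0 drops 1)

14/3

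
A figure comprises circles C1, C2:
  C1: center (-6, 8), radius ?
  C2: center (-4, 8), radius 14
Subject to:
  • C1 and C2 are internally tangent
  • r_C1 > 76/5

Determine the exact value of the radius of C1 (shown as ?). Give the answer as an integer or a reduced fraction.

16

1. [int C1,C2]  r_C1² − 28r_C1 + 192 = 0  ⇒  r_C1 = 12 or 16
2. given r_C1 > 76/5: keep 16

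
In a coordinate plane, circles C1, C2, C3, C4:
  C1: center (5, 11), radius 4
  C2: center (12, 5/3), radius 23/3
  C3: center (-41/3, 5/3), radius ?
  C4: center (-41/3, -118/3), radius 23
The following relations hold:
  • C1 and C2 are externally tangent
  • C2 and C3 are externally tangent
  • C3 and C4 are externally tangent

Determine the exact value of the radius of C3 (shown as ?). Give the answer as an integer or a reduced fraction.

18

1. [ext C2·C3]  r_C3² + (46/3)r_C3 − 600 = 0  ⇒  r_C3 = 18 (r>0 drops 1)
2. [ext C3·C4]  r_C3² + 46r_C3 − 1152 = 0  ⇒  r_C3 = 18 (r>0 drops 1)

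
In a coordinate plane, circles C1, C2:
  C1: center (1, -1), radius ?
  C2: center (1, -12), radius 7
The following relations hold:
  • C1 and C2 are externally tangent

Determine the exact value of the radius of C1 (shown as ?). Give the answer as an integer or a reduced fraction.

4

1. [ext C1·C2]  r_C1² + 14r_C1 − 72 = 0  ⇒  r_C1 = 4 (r>0 drops 1)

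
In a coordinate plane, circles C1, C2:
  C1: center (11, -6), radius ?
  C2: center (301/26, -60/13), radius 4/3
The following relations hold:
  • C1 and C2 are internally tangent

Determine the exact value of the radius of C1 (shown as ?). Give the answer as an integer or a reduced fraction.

1. [int C1,C2]  r_C1² − (8/3)r_C1 − 17/36 = 0  ⇒  r_C1 = 17/6 (r>0 drops 1)

17/6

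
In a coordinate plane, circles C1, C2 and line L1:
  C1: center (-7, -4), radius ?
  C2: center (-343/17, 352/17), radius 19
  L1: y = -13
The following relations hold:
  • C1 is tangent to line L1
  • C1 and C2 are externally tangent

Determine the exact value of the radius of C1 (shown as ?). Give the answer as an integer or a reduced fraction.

1. [C1‖L1]  r_C1² − 81 = 0  ⇒  r_C1 = 9 (r>0 drops 1)
2. [ext C1·C2]  r_C1² + 38r_C1 − 423 = 0  ⇒  r_C1 = 9 (r>0 drops 1)

9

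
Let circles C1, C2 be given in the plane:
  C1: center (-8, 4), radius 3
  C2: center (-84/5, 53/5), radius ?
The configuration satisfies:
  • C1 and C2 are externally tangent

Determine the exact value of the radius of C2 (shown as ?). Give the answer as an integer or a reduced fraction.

1. [ext C1·C2]  r_C2² + 6r_C2 − 112 = 0  ⇒  r_C2 = 8 (r>0 drops 1)

8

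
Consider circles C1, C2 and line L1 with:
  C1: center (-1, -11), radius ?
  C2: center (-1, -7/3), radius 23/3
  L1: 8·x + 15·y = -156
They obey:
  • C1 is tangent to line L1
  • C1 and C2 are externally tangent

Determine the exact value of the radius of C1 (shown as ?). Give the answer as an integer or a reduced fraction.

1. [C1‖L1]  r_C1² − 1 = 0  ⇒  r_C1 = 1 (r>0 drops 1)
2. [ext C1·C2]  r_C1² + (46/3)r_C1 − 49/3 = 0  ⇒  r_C1 = 1 (r>0 drops 1)

1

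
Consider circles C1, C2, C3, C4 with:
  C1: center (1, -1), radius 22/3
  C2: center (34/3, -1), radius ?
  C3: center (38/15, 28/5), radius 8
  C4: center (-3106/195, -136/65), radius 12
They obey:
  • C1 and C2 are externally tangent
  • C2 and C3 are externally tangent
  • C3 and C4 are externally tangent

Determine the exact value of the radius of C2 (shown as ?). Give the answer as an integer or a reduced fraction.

1. [ext C1·C2]  r_C2² + (44/3)r_C2 − 53 = 0  ⇒  r_C2 = 3 (r>0 drops 1)
2. [ext C2·C3]  r_C2² + 16r_C2 − 57 = 0  ⇒  r_C2 = 3 (r>0 drops 1)

3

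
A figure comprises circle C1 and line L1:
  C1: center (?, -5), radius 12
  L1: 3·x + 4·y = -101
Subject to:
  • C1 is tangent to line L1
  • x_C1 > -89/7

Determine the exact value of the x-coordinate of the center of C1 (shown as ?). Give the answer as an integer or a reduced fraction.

-7

1. [C1‖L1]  x_C1² + 54x_C1 + 329 = 0  ⇒  x_C1 = -47 or -7
2. given x_C1 > -89/7: keep -7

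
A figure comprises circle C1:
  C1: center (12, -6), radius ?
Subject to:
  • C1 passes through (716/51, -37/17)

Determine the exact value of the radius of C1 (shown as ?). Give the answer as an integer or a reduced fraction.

1. [C1∋P]  r_C1² − 169/9 = 0  ⇒  r_C1 = 13/3 (r>0 drops 1)

13/3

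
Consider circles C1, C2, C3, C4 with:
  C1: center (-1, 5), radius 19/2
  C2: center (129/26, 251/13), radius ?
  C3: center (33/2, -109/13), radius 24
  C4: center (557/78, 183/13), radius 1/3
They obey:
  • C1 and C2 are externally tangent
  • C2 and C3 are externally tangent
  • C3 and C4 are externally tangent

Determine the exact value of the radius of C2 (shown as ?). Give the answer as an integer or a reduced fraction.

1. [ext C1·C2]  r_C2² + 19r_C2 − 150 = 0  ⇒  r_C2 = 6 (r>0 drops 1)
2. [ext C2·C3]  r_C2² + 48r_C2 − 324 = 0  ⇒  r_C2 = 6 (r>0 drops 1)

6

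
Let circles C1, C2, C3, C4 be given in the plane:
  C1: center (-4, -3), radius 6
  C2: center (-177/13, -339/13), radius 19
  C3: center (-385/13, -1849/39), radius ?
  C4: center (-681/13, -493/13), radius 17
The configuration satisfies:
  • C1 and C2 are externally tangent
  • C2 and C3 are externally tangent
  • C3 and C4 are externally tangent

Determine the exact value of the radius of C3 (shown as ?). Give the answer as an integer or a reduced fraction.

1. [ext C2·C3]  r_C3² + 38r_C3 − 3151/9 = 0  ⇒  r_C3 = 23/3 (r>0 drops 1)
2. [ext C3·C4]  r_C3² + 34r_C3 − 2875/9 = 0  ⇒  r_C3 = 23/3 (r>0 drops 1)

23/3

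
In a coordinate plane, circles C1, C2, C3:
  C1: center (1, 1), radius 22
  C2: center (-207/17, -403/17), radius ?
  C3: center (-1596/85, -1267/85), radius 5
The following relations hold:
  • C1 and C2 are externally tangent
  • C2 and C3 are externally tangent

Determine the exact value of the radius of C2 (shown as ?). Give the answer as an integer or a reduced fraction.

6

1. [ext C1·C2]  r_C2² + 44r_C2 − 300 = 0  ⇒  r_C2 = 6 (r>0 drops 1)
2. [ext C2·C3]  r_C2² + 10r_C2 − 96 = 0  ⇒  r_C2 = 6 (r>0 drops 1)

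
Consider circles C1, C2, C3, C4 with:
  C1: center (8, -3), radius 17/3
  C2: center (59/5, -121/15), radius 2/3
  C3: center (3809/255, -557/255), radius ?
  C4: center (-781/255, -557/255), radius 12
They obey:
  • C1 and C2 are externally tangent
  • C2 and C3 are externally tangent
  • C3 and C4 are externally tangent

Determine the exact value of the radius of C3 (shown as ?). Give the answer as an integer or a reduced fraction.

1. [ext C2·C3]  r_C3² + (4/3)r_C3 − 44 = 0  ⇒  r_C3 = 6 (r>0 drops 1)
2. [ext C3·C4]  r_C3² + 24r_C3 − 180 = 0  ⇒  r_C3 = 6 (r>0 drops 1)

6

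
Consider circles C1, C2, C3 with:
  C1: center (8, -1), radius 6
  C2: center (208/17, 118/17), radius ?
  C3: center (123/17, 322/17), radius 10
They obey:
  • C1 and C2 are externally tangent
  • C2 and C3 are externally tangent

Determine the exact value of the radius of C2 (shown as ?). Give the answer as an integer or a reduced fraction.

3

1. [ext C1·C2]  r_C2² + 12r_C2 − 45 = 0  ⇒  r_C2 = 3 (r>0 drops 1)
2. [ext C2·C3]  r_C2² + 20r_C2 − 69 = 0  ⇒  r_C2 = 3 (r>0 drops 1)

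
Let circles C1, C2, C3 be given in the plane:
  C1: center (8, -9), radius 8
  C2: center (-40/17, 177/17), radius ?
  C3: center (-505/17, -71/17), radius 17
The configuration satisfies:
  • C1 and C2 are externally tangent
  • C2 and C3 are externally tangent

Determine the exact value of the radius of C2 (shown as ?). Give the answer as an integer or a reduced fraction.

14

1. [ext C1·C2]  r_C2² + 16r_C2 − 420 = 0  ⇒  r_C2 = 14 (r>0 drops 1)
2. [ext C2·C3]  r_C2² + 34r_C2 − 672 = 0  ⇒  r_C2 = 14 (r>0 drops 1)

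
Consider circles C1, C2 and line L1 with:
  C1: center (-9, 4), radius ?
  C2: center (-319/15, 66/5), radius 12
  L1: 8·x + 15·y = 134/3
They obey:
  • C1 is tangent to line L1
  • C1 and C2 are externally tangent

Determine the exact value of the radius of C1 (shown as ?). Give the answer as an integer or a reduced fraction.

10/3

1. [C1‖L1]  r_C1² − 100/9 = 0  ⇒  r_C1 = 10/3 (r>0 drops 1)
2. [ext C1·C2]  r_C1² + 24r_C1 − 820/9 = 0  ⇒  r_C1 = 10/3 (r>0 drops 1)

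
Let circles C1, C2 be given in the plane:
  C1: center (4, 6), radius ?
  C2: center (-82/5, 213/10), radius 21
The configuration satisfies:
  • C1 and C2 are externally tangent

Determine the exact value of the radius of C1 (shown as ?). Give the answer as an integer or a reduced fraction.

1. [ext C1·C2]  r_C1² + 42r_C1 − 837/4 = 0  ⇒  r_C1 = 9/2 (r>0 drops 1)

9/2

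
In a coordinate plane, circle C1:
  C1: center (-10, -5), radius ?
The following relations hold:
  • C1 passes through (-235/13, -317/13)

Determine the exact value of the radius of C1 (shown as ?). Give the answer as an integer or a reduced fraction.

1. [C1∋P]  r_C1² − 441 = 0  ⇒  r_C1 = 21 (r>0 drops 1)

21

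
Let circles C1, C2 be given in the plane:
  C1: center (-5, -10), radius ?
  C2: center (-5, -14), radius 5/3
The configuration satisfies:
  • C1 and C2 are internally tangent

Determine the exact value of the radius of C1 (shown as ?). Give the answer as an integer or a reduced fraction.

17/3

1. [int C1,C2]  r_C1² − (10/3)r_C1 − 119/9 = 0  ⇒  r_C1 = 17/3 (r>0 drops 1)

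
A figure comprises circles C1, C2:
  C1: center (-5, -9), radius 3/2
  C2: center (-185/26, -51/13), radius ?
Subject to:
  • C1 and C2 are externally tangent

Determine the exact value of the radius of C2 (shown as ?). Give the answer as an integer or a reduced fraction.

1. [ext C1·C2]  r_C2² + 3r_C2 − 28 = 0  ⇒  r_C2 = 4 (r>0 drops 1)

4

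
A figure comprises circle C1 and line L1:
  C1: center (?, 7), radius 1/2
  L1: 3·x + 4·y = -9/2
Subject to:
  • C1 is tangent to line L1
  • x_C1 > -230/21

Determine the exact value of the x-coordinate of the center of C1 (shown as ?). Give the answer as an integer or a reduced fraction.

1. [C1‖L1]  x_C1² + (65/3)x_C1 + 350/3 = 0  ⇒  x_C1 = -35/3 or -10
2. given x_C1 > -230/21: keep -10

-10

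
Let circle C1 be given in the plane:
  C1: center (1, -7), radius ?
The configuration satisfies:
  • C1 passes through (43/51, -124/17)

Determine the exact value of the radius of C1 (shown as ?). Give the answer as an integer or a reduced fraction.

1. [C1∋P]  r_C1² − 1/9 = 0  ⇒  r_C1 = 1/3 (r>0 drops 1)

1/3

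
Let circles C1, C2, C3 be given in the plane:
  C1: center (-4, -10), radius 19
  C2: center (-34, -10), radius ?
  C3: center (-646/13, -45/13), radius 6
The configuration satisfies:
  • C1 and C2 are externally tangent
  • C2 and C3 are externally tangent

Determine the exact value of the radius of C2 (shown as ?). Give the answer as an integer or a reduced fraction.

11

1. [ext C1·C2]  r_C2² + 38r_C2 − 539 = 0  ⇒  r_C2 = 11 (r>0 drops 1)
2. [ext C2·C3]  r_C2² + 12r_C2 − 253 = 0  ⇒  r_C2 = 11 (r>0 drops 1)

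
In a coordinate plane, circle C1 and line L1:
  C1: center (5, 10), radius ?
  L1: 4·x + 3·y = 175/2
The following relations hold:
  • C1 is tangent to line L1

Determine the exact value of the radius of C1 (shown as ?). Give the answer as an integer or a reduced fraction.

15/2

1. [C1‖L1]  r_C1² − 225/4 = 0  ⇒  r_C1 = 15/2 (r>0 drops 1)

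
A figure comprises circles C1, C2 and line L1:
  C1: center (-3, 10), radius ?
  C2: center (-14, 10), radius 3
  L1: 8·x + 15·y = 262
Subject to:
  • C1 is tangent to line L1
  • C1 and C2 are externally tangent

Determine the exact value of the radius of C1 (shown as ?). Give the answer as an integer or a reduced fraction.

8

1. [C1‖L1]  r_C1² − 64 = 0  ⇒  r_C1 = 8 (r>0 drops 1)
2. [ext C1·C2]  r_C1² + 6r_C1 − 112 = 0  ⇒  r_C1 = 8 (r>0 drops 1)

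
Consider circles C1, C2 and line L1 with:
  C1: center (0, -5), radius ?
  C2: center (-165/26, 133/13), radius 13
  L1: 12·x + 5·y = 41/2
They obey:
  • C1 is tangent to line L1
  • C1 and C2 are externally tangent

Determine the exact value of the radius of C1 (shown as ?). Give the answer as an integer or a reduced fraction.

7/2

1. [C1‖L1]  r_C1² − 49/4 = 0  ⇒  r_C1 = 7/2 (r>0 drops 1)
2. [ext C1·C2]  r_C1² + 26r_C1 − 413/4 = 0  ⇒  r_C1 = 7/2 (r>0 drops 1)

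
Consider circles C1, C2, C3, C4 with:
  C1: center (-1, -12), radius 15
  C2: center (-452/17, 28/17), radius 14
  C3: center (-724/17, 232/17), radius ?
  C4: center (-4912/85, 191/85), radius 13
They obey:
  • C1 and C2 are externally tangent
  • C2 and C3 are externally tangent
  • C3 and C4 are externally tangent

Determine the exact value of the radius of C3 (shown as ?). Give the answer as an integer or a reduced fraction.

6

1. [ext C2·C3]  r_C3² + 28r_C3 − 204 = 0  ⇒  r_C3 = 6 (r>0 drops 1)
2. [ext C3·C4]  r_C3² + 26r_C3 − 192 = 0  ⇒  r_C3 = 6 (r>0 drops 1)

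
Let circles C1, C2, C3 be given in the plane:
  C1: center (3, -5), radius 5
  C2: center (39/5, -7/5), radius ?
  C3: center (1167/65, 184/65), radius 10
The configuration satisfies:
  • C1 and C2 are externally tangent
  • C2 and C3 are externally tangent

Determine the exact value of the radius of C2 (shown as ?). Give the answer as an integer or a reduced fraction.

1

1. [ext C1·C2]  r_C2² + 10r_C2 − 11 = 0  ⇒  r_C2 = 1 (r>0 drops 1)
2. [ext C2·C3]  r_C2² + 20r_C2 − 21 = 0  ⇒  r_C2 = 1 (r>0 drops 1)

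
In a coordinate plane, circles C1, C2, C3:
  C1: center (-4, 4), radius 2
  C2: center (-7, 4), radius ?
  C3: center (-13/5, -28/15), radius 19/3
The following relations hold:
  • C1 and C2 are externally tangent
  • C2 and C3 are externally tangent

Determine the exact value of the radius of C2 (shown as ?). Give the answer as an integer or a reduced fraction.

1

1. [ext C1·C2]  r_C2² + 4r_C2 − 5 = 0  ⇒  r_C2 = 1 (r>0 drops 1)
2. [ext C2·C3]  r_C2² + (38/3)r_C2 − 41/3 = 0  ⇒  r_C2 = 1 (r>0 drops 1)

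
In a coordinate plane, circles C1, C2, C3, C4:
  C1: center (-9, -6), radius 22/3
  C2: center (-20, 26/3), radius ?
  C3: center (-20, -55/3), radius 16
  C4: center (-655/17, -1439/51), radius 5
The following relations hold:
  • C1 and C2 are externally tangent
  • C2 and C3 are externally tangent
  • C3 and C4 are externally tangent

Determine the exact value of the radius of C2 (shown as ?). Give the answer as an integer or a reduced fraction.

1. [ext C1·C2]  r_C2² + (44/3)r_C2 − 847/3 = 0  ⇒  r_C2 = 11 (r>0 drops 1)
2. [ext C2·C3]  r_C2² + 32r_C2 − 473 = 0  ⇒  r_C2 = 11 (r>0 drops 1)

11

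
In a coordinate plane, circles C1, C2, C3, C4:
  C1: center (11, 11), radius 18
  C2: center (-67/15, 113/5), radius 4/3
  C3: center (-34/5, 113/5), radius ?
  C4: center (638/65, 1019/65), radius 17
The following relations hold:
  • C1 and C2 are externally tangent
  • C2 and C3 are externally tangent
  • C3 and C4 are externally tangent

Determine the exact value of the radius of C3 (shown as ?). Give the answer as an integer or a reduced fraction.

1

1. [ext C2·C3]  r_C3² + (8/3)r_C3 − 11/3 = 0  ⇒  r_C3 = 1 (r>0 drops 1)
2. [ext C3·C4]  r_C3² + 34r_C3 − 35 = 0  ⇒  r_C3 = 1 (r>0 drops 1)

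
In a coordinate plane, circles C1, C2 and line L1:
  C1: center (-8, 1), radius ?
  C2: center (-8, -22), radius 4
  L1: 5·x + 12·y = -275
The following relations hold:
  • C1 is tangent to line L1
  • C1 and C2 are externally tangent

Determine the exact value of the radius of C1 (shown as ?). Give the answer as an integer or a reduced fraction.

19

1. [C1‖L1]  r_C1² − 361 = 0  ⇒  r_C1 = 19 (r>0 drops 1)
2. [ext C1·C2]  r_C1² + 8r_C1 − 513 = 0  ⇒  r_C1 = 19 (r>0 drops 1)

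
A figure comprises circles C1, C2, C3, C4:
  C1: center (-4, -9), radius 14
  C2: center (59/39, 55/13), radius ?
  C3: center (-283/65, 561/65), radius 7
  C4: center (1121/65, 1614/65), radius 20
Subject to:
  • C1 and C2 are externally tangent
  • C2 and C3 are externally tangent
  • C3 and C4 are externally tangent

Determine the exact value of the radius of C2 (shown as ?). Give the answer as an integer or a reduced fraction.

1/3

1. [ext C1·C2]  r_C2² + 28r_C2 − 85/9 = 0  ⇒  r_C2 = 1/3 (r>0 drops 1)
2. [ext C2·C3]  r_C2² + 14r_C2 − 43/9 = 0  ⇒  r_C2 = 1/3 (r>0 drops 1)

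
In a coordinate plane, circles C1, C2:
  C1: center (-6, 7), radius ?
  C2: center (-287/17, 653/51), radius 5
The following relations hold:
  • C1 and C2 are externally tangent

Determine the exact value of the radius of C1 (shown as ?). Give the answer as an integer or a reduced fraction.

1. [ext C1·C2]  r_C1² + 10r_C1 − 1144/9 = 0  ⇒  r_C1 = 22/3 (r>0 drops 1)

22/3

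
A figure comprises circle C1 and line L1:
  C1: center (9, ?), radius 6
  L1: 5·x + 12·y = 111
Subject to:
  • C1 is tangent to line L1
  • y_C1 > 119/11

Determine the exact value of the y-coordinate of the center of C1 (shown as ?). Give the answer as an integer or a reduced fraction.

1. [C1‖L1]  y_C1² − 11y_C1 − 12 = 0  ⇒  y_C1 = -1 or 12
2. given y_C1 > 119/11: keep 12

12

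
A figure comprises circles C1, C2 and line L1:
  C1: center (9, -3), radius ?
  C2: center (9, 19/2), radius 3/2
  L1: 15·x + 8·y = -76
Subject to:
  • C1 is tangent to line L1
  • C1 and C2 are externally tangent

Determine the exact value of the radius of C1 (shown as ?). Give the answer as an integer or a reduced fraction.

11

1. [C1‖L1]  r_C1² − 121 = 0  ⇒  r_C1 = 11 (r>0 drops 1)
2. [ext C1·C2]  r_C1² + 3r_C1 − 154 = 0  ⇒  r_C1 = 11 (r>0 drops 1)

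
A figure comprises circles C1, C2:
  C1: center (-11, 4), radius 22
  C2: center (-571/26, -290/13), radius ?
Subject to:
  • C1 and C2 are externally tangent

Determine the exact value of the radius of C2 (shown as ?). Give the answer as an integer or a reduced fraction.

1. [ext C1·C2]  r_C2² + 44r_C2 − 1313/4 = 0  ⇒  r_C2 = 13/2 (r>0 drops 1)

13/2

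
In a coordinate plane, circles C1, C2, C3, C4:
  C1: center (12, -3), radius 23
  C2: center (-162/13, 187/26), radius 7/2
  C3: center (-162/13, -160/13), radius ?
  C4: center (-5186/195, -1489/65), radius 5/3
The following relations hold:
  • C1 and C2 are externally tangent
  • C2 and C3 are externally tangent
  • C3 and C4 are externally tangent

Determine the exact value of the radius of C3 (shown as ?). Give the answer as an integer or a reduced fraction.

16

1. [ext C2·C3]  r_C3² + 7r_C3 − 368 = 0  ⇒  r_C3 = 16 (r>0 drops 1)
2. [ext C3·C4]  r_C3² + (10/3)r_C3 − 928/3 = 0  ⇒  r_C3 = 16 (r>0 drops 1)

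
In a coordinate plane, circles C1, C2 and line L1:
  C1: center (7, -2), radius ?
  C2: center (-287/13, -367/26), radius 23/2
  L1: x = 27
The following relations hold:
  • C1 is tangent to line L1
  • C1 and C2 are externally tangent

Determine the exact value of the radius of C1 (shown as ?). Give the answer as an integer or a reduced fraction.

1. [C1‖L1]  r_C1² − 400 = 0  ⇒  r_C1 = 20 (r>0 drops 1)
2. [ext C1·C2]  r_C1² + 23r_C1 − 860 = 0  ⇒  r_C1 = 20 (r>0 drops 1)

20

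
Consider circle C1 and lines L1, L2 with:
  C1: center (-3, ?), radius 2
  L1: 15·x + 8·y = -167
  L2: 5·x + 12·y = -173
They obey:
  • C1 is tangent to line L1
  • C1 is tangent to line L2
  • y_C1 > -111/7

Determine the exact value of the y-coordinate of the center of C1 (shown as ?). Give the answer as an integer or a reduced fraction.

1. [C1‖L1]  y_C1² + (61/2)y_C1 + 429/2 = 0  ⇒  y_C1 = -39/2 or -11
2. [C1‖L2]  y_C1² + (79/3)y_C1 + 506/3 = 0  ⇒  y_C1 = -46/3 or -11

-11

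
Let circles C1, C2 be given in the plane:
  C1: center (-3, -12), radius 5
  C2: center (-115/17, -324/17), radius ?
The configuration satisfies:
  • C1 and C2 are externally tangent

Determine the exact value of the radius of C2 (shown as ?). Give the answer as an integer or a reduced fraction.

1. [ext C1·C2]  r_C2² + 10r_C2 − 39 = 0  ⇒  r_C2 = 3 (r>0 drops 1)

3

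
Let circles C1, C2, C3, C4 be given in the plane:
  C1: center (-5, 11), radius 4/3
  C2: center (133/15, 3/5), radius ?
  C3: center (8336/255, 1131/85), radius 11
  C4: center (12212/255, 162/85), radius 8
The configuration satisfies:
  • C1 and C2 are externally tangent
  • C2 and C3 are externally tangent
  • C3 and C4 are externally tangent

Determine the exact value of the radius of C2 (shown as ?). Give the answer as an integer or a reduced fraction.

16

1. [ext C1·C2]  r_C2² + (8/3)r_C2 − 896/3 = 0  ⇒  r_C2 = 16 (r>0 drops 1)
2. [ext C2·C3]  r_C2² + 22r_C2 − 608 = 0  ⇒  r_C2 = 16 (r>0 drops 1)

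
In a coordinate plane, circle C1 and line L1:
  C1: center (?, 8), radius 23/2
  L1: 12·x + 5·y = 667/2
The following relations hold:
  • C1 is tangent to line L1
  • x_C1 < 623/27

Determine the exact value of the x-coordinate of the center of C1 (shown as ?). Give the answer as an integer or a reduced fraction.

1. [C1‖L1]  x_C1² − (587/12)x_C1 + 443 = 0  ⇒  x_C1 = 12 or 443/12
2. given x_C1 < 623/27: keep 12

12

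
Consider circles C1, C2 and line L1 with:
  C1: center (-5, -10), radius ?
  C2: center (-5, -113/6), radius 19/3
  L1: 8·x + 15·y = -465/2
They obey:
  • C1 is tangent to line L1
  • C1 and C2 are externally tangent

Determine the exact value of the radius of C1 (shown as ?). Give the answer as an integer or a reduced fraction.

5/2

1. [C1‖L1]  r_C1² − 25/4 = 0  ⇒  r_C1 = 5/2 (r>0 drops 1)
2. [ext C1·C2]  r_C1² + (38/3)r_C1 − 455/12 = 0  ⇒  r_C1 = 5/2 (r>0 drops 1)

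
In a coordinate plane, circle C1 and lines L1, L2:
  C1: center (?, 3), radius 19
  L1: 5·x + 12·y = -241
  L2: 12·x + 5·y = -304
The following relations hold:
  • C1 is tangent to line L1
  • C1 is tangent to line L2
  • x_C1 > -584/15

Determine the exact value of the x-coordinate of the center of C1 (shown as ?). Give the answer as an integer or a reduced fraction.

-6

1. [C1‖L1]  x_C1² + (554/5)x_C1 + 3144/5 = 0  ⇒  x_C1 = -524/5 or -6
2. [C1‖L2]  x_C1² + (319/6)x_C1 + 283 = 0  ⇒  x_C1 = -283/6 or -6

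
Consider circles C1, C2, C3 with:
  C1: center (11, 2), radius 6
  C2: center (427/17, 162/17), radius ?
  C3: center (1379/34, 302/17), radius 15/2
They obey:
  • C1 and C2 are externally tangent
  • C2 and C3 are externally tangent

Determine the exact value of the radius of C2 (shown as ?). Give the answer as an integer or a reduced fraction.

10

1. [ext C1·C2]  r_C2² + 12r_C2 − 220 = 0  ⇒  r_C2 = 10 (r>0 drops 1)
2. [ext C2·C3]  r_C2² + 15r_C2 − 250 = 0  ⇒  r_C2 = 10 (r>0 drops 1)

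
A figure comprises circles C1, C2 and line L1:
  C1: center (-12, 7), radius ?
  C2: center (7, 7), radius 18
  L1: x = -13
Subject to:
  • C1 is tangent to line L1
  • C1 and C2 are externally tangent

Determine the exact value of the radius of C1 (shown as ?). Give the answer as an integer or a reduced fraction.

1. [C1‖L1]  r_C1² − 1 = 0  ⇒  r_C1 = 1 (r>0 drops 1)
2. [ext C1·C2]  r_C1² + 36r_C1 − 37 = 0  ⇒  r_C1 = 1 (r>0 drops 1)

1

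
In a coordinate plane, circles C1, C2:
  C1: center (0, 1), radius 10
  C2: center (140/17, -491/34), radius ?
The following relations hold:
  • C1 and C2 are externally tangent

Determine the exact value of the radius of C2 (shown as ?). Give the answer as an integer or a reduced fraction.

1. [ext C1·C2]  r_C2² + 20r_C2 − 825/4 = 0  ⇒  r_C2 = 15/2 (r>0 drops 1)

15/2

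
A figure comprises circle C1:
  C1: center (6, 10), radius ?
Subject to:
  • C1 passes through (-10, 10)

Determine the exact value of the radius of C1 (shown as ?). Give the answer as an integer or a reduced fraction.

16

1. [C1∋P]  r_C1² − 256 = 0  ⇒  r_C1 = 16 (r>0 drops 1)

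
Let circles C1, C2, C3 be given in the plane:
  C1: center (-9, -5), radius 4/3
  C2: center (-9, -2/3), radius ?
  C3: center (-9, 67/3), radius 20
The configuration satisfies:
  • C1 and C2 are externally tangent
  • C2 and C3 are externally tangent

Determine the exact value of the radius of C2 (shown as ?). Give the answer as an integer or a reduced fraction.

1. [ext C1·C2]  r_C2² + (8/3)r_C2 − 17 = 0  ⇒  r_C2 = 3 (r>0 drops 1)
2. [ext C2·C3]  r_C2² + 40r_C2 − 129 = 0  ⇒  r_C2 = 3 (r>0 drops 1)

3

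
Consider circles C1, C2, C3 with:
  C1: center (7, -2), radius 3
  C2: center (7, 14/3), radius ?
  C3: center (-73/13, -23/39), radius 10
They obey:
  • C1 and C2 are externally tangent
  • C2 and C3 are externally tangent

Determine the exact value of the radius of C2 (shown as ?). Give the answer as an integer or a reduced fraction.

11/3

1. [ext C1·C2]  r_C2² + 6r_C2 − 319/9 = 0  ⇒  r_C2 = 11/3 (r>0 drops 1)
2. [ext C2·C3]  r_C2² + 20r_C2 − 781/9 = 0  ⇒  r_C2 = 11/3 (r>0 drops 1)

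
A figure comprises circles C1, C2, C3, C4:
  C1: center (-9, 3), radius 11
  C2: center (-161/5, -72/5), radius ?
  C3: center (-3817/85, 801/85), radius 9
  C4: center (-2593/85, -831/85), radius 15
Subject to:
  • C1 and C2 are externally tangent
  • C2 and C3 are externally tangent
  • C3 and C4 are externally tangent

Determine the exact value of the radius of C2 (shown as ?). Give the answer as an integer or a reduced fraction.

1. [ext C1·C2]  r_C2² + 22r_C2 − 720 = 0  ⇒  r_C2 = 18 (r>0 drops 1)
2. [ext C2·C3]  r_C2² + 18r_C2 − 648 = 0  ⇒  r_C2 = 18 (r>0 drops 1)

18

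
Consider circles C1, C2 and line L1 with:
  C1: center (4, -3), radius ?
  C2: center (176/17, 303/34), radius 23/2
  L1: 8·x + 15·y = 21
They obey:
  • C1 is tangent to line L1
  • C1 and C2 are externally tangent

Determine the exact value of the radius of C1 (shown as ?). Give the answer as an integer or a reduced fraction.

1. [C1‖L1]  r_C1² − 4 = 0  ⇒  r_C1 = 2 (r>0 drops 1)
2. [ext C1·C2]  r_C1² + 23r_C1 − 50 = 0  ⇒  r_C1 = 2 (r>0 drops 1)

2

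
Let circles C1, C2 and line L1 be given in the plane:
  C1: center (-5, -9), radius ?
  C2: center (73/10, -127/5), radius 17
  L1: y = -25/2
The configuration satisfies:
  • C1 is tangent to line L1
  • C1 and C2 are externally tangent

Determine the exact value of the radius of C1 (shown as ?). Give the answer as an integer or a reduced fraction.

7/2

1. [C1‖L1]  r_C1² − 49/4 = 0  ⇒  r_C1 = 7/2 (r>0 drops 1)
2. [ext C1·C2]  r_C1² + 34r_C1 − 525/4 = 0  ⇒  r_C1 = 7/2 (r>0 drops 1)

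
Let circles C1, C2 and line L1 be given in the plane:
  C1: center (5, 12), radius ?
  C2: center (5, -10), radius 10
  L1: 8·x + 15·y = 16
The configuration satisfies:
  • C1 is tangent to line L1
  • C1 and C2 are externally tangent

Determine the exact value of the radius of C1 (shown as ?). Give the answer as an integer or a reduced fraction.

1. [C1‖L1]  r_C1² − 144 = 0  ⇒  r_C1 = 12 (r>0 drops 1)
2. [ext C1·C2]  r_C1² + 20r_C1 − 384 = 0  ⇒  r_C1 = 12 (r>0 drops 1)

12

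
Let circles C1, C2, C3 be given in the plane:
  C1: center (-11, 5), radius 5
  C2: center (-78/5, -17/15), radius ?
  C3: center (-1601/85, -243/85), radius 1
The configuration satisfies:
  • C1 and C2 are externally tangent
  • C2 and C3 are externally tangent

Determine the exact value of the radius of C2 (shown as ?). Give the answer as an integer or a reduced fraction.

1. [ext C1·C2]  r_C2² + 10r_C2 − 304/9 = 0  ⇒  r_C2 = 8/3 (r>0 drops 1)
2. [ext C2·C3]  r_C2² + 2r_C2 − 112/9 = 0  ⇒  r_C2 = 8/3 (r>0 drops 1)

8/3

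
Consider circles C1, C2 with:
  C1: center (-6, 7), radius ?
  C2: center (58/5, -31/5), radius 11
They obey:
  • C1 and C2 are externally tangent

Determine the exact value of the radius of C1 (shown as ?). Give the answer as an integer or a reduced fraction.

1. [ext C1·C2]  r_C1² + 22r_C1 − 363 = 0  ⇒  r_C1 = 11 (r>0 drops 1)

11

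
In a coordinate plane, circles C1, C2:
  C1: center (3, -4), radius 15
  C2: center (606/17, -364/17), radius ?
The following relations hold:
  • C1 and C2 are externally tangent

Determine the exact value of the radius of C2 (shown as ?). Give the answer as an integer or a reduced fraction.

22

1. [ext C1·C2]  r_C2² + 30r_C2 − 1144 = 0  ⇒  r_C2 = 22 (r>0 drops 1)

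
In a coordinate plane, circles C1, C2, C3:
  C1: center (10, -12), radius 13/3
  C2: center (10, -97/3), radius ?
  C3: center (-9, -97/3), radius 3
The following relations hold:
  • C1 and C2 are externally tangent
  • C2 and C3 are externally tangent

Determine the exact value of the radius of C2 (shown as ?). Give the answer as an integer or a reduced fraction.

16

1. [ext C1·C2]  r_C2² + (26/3)r_C2 − 1184/3 = 0  ⇒  r_C2 = 16 (r>0 drops 1)
2. [ext C2·C3]  r_C2² + 6r_C2 − 352 = 0  ⇒  r_C2 = 16 (r>0 drops 1)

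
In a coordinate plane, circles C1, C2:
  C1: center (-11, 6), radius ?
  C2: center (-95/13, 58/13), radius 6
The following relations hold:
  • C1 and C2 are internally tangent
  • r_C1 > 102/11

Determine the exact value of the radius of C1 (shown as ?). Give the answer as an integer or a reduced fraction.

10

1. [int C1,C2]  r_C1² − 12r_C1 + 20 = 0  ⇒  r_C1 = 2 or 10
2. given r_C1 > 102/11: keep 10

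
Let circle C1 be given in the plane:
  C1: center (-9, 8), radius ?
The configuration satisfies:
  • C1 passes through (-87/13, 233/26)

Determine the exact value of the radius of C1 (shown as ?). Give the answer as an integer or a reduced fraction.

1. [C1∋P]  r_C1² − 25/4 = 0  ⇒  r_C1 = 5/2 (r>0 drops 1)

5/2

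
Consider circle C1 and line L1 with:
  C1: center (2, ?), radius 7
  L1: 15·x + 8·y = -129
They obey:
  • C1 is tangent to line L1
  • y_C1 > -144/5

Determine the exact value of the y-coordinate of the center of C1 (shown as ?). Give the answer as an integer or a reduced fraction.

-5

1. [C1‖L1]  y_C1² + (159/4)y_C1 + 695/4 = 0  ⇒  y_C1 = -139/4 or -5
2. given y_C1 > -144/5: keep -5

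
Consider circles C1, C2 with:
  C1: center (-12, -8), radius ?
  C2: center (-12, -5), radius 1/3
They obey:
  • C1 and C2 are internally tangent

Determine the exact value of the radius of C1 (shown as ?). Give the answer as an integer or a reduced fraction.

10/3

1. [int C1,C2]  r_C1² − (2/3)r_C1 − 80/9 = 0  ⇒  r_C1 = 10/3 (r>0 drops 1)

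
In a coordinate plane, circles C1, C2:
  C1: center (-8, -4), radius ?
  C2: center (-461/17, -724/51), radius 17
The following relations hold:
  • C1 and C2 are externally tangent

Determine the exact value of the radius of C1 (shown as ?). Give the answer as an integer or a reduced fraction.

1. [ext C1·C2]  r_C1² + 34r_C1 − 1624/9 = 0  ⇒  r_C1 = 14/3 (r>0 drops 1)

14/3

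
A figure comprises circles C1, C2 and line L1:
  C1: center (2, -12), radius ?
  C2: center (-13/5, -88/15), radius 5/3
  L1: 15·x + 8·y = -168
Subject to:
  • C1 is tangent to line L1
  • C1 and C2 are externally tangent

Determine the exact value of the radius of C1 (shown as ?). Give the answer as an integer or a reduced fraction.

1. [C1‖L1]  r_C1² − 36 = 0  ⇒  r_C1 = 6 (r>0 drops 1)
2. [ext C1·C2]  r_C1² + (10/3)r_C1 − 56 = 0  ⇒  r_C1 = 6 (r>0 drops 1)

6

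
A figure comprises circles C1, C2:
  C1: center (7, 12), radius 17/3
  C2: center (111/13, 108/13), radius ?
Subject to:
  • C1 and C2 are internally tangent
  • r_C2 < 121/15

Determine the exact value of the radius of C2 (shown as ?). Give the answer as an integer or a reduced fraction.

5/3

1. [int C1,C2]  r_C2² − (34/3)r_C2 + 145/9 = 0  ⇒  r_C2 = 5/3 or 29/3
2. given r_C2 < 121/15: keep 5/3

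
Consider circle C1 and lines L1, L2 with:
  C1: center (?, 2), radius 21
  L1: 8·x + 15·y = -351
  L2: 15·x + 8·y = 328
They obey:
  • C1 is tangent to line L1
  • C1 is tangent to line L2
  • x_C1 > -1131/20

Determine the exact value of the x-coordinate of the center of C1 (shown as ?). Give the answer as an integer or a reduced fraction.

-3

1. [C1‖L1]  x_C1² + (381/4)x_C1 + 1107/4 = 0  ⇒  x_C1 = -369/4 or -3
2. [C1‖L2]  x_C1² − (208/5)x_C1 − 669/5 = 0  ⇒  x_C1 = -3 or 223/5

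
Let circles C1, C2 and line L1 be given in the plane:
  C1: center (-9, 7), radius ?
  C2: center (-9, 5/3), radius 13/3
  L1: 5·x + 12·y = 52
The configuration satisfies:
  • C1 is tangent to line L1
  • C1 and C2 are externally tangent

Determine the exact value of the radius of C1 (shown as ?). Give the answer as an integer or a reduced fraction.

1

1. [C1‖L1]  r_C1² − 1 = 0  ⇒  r_C1 = 1 (r>0 drops 1)
2. [ext C1·C2]  r_C1² + (26/3)r_C1 − 29/3 = 0  ⇒  r_C1 = 1 (r>0 drops 1)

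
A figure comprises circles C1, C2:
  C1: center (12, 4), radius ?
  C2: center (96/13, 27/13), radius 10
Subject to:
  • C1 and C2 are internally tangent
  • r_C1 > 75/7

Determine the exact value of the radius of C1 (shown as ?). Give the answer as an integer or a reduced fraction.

1. [int C1,C2]  r_C1² − 20r_C1 + 75 = 0  ⇒  r_C1 = 5 or 15
2. given r_C1 > 75/7: keep 15

15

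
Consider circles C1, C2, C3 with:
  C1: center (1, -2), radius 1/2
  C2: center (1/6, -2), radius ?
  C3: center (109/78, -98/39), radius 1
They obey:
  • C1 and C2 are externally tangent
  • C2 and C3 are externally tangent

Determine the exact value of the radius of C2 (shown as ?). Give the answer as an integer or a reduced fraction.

1/3

1. [ext C1·C2]  r_C2² + 1r_C2 − 4/9 = 0  ⇒  r_C2 = 1/3 (r>0 drops 1)
2. [ext C2·C3]  r_C2² + 2r_C2 − 7/9 = 0  ⇒  r_C2 = 1/3 (r>0 drops 1)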